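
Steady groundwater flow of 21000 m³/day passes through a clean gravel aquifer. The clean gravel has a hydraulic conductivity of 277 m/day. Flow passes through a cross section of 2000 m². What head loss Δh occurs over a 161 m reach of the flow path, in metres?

From Q = K·A·i, i = Q / (K·A) = 21000 / (277.0 × 2000) = 0.03791.
Head loss Δh = i · L = 0.03791 × 161 = 6.103 m.

6.10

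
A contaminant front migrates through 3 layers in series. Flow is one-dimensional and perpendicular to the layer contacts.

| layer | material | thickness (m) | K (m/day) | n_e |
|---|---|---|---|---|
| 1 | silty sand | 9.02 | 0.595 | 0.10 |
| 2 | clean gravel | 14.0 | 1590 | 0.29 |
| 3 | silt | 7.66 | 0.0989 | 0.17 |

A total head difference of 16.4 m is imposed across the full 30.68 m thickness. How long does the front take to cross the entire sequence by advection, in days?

With flow normal to the layers, continuity requires the same specific discharge q through every layer.
Σ(b_i/K_i) = 9.02/0.595 + 14.0/1590 + 7.66/0.0989 = 92.62 d.
q = Δh / Σ(b_i/K_i) = 16.4 / 92.62 = 0.1771 m/day.
In each layer the seepage velocity is v_i = q/n_i, so the layer transit time is t_i = b_i·n_i / q:
  layer 1 (silty sand): t_1 = 9.02 × 0.10 / 0.1771 = 5.094 d
  layer 2 (clean gravel): t_2 = 14.0 × 0.29 / 0.1771 = 22.93 d
  layer 3 (silt): t_3 = 7.66 × 0.17 / 0.1771 = 7.354 d
Total t = Σ t_i = 35.38 days.

35.4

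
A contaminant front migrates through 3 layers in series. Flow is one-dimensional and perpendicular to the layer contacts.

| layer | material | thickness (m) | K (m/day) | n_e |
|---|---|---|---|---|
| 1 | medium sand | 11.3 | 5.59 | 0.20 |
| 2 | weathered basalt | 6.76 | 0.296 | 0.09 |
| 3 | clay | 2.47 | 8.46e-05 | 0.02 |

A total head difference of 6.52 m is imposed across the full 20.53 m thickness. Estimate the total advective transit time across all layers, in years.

With flow normal to the layers, continuity requires the same specific discharge q through every layer.
Σ(b_i/K_i) = 11.3/5.59 + 6.76/0.296 + 2.47/8.46e-05 = 29221 d.
q = Δh / Σ(b_i/K_i) = 6.52 / 29221 = 0.0002231 m/day.
In each layer the seepage velocity is v_i = q/n_i, so the layer transit time is t_i = b_i·n_i / q:
  layer 1 (medium sand): t_1 = 11.3 × 0.20 / 0.0002231 = 10129 d
  layer 2 (weathered basalt): t_2 = 6.76 × 0.09 / 0.0002231 = 2727 d
  layer 3 (clay): t_3 = 2.47 × 0.02 / 0.0002231 = 221.4 d
Total t = Σ t_i = 13077 days = 35.80 years.

35.8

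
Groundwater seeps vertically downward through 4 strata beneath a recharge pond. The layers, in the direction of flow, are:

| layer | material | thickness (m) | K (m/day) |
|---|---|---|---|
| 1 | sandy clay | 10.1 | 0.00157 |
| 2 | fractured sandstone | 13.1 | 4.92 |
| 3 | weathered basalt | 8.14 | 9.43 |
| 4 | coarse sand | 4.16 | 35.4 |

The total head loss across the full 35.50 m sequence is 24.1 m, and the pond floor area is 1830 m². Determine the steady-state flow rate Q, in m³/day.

Flow is perpendicular to layering, so the layers act in series and the equivalent K is the thickness-weighted harmonic mean.
Total thickness L = 10.1 + 13.1 + 8.14 + 4.16 = 35.50 m.
Σ(b_i/K_i) = 10.1/0.00157 + 13.1/4.92 + 8.14/9.43 + 4.16/35.4 = 6437 d.
K_eq = L / Σ(b_i/K_i) = 35.50 / 6437 = 0.005515 m/day.
Q = K_eq · A · (Δh/L) = 0.005515 × 1830 × (24.1/35.50) = 6.852 m³/day.

6.85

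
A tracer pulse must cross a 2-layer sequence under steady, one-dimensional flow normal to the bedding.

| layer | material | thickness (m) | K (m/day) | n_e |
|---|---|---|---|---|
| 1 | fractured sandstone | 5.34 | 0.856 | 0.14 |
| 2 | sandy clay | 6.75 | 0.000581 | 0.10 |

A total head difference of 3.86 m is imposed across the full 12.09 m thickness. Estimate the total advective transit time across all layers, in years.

11.7

With flow normal to the layers, continuity requires the same specific discharge q through every layer.
Σ(b_i/K_i) = 5.34/0.856 + 6.75/0.000581 = 11624 d.
q = Δh / Σ(b_i/K_i) = 3.86 / 11624 = 0.0003321 m/day.
In each layer the seepage velocity is v_i = q/n_i, so the layer transit time is t_i = b_i·n_i / q:
  layer 1 (fractured sandstone): t_1 = 5.34 × 0.14 / 0.0003321 = 2251 d
  layer 2 (sandy clay): t_2 = 6.75 × 0.10 / 0.0003321 = 2033 d
Total t = Σ t_i = 4284 days = 11.73 years.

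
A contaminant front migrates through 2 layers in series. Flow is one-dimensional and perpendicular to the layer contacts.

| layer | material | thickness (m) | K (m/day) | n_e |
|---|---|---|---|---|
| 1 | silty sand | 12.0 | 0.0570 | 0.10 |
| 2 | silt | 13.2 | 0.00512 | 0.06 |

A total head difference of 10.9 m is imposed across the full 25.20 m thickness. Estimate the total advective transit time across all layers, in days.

510

With flow normal to the layers, continuity requires the same specific discharge q through every layer.
Σ(b_i/K_i) = 12.0/0.0570 + 13.2/0.00512 = 2789 d.
q = Δh / Σ(b_i/K_i) = 10.9 / 2789 = 0.003909 m/day.
In each layer the seepage velocity is v_i = q/n_i, so the layer transit time is t_i = b_i·n_i / q:
  layer 1 (silty sand): t_1 = 12.0 × 0.10 / 0.003909 = 307.0 d
  layer 2 (silt): t_2 = 13.2 × 0.06 / 0.003909 = 202.6 d
Total t = Σ t_i = 509.6 days.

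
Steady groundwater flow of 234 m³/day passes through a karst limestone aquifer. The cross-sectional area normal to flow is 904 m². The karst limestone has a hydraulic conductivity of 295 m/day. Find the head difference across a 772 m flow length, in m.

From Q = K·A·i, i = Q / (K·A) = 234 / (295.0 × 904.0) = 0.0008775.
Head loss Δh = i · L = 0.0008775 × 772 = 0.6774 m.

0.677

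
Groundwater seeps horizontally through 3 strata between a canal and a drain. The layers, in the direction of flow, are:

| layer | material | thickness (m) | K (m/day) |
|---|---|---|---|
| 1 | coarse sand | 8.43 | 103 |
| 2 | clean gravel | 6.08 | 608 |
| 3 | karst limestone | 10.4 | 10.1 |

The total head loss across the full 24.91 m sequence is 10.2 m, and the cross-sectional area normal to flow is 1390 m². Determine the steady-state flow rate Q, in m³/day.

Flow is perpendicular to layering, so the layers act in series and the equivalent K is the thickness-weighted harmonic mean.
Total thickness L = 8.43 + 6.08 + 10.4 = 24.91 m.
Σ(b_i/K_i) = 8.43/103 + 6.08/608 + 10.4/10.1 = 1.122 d.
K_eq = L / Σ(b_i/K_i) = 24.91 / 1.122 = 22.21 m/day.
Q = K_eq · A · (Δh/L) = 22.21 × 1390 × (10.2/24.91) = 12641 m³/day.

12600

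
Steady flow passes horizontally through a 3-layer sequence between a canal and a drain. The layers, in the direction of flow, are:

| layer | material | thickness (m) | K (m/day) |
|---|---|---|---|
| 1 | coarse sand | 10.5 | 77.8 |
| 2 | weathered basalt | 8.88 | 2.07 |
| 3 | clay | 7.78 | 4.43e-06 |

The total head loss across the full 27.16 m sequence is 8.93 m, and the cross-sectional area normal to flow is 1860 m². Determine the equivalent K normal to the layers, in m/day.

Flow is perpendicular to layering, so the layers act in series and the equivalent K is the thickness-weighted harmonic mean.
Total thickness L = 10.5 + 8.88 + 7.78 = 27.16 m.
Σ(b_i/K_i) = 10.5/77.8 + 8.88/2.07 + 7.78/4.43e-06 = 1.756e+06 d.
K_eq = L / Σ(b_i/K_i) = 27.16 / 1.756e+06 = 1.547e-05 m/day.

1.55e-05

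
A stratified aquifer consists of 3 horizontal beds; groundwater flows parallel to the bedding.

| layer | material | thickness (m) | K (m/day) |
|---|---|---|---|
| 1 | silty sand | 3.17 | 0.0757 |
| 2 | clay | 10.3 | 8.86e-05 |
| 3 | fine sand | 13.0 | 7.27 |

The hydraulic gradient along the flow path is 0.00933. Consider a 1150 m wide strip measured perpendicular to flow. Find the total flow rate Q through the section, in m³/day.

1020

Flow is parallel to layering, so each bed carries its own Darcy discharge and the transmissivities add.
Σ(K_i·b_i) = 0.0757×3.17 + 8.86e-05×10.3 + 7.27×13.0 = 94.75 m²/day.
Hydraulic gradient i = 0.00933.
Q = Σ(K_i·b_i) · W · i = 94.75 × 1150 × 0.009330 = 1017 m³/day.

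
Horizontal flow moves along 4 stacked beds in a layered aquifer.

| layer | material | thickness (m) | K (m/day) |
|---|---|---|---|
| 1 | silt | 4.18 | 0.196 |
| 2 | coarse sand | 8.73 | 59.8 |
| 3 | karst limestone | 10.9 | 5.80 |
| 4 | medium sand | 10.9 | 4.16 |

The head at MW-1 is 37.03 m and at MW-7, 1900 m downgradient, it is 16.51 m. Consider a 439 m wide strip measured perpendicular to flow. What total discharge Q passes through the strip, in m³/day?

2990

Flow is parallel to layering, so each bed carries its own Darcy discharge and the transmissivities add.
Σ(K_i·b_i) = 0.196×4.18 + 59.8×8.73 + 5.80×10.9 + 4.16×10.9 = 631.4 m²/day.
Hydraulic gradient i = (37.03 − 16.51) / 1900 = 20.52 / 1900 = 0.01080.
Q = Σ(K_i·b_i) · W · i = 631.4 × 439 × 0.01080 = 2994 m³/day.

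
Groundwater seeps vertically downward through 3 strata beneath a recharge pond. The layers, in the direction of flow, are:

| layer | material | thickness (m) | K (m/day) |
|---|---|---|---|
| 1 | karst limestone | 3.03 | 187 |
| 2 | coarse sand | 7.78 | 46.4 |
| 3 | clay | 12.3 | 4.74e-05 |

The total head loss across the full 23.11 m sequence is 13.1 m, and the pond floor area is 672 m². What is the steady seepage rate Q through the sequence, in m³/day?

Flow is perpendicular to layering, so the layers act in series and the equivalent K is the thickness-weighted harmonic mean.
Total thickness L = 3.03 + 7.78 + 12.3 = 23.11 m.
Σ(b_i/K_i) = 3.03/187 + 7.78/46.4 + 12.3/4.74e-05 = 2.595e+05 d.
K_eq = L / Σ(b_i/K_i) = 23.11 / 2.595e+05 = 8.906e-05 m/day.
Q = K_eq · A · (Δh/L) = 8.906e-05 × 672 × (13.1/23.11) = 0.03392 m³/day.

0.0339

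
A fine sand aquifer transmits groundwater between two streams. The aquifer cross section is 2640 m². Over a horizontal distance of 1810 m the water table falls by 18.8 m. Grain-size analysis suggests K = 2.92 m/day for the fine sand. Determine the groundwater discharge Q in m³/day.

80.1

Hydraulic gradient i = Δh / L = 18.8 / 1810 = 0.01039.
Darcy's law: Q = K · A · i = 2.920 × 2640 × 0.01039 = 80.07 m³/day.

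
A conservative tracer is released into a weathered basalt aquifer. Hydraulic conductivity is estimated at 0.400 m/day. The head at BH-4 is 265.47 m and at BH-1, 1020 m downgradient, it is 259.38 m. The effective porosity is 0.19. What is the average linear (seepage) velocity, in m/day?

Hydraulic gradient i = (265.47 − 259.38) / 1020 = 6.09 / 1020 = 0.005971.
Darcy flux q = K · i = 0.4000 × 0.005971 = 0.002388 m/day.
Seepage velocity v = q / n_e = 0.002388 / 0.19 = 0.01257 m/day.

0.0126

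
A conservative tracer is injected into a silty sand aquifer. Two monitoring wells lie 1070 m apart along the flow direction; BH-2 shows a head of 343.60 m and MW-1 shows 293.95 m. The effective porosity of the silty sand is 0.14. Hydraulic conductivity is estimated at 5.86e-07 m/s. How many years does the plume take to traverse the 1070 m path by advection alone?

175

Convert K: 5.86e-07 m/s × 86400 = 0.05063 m/day.
Hydraulic gradient i = (343.60 − 293.95) / 1070 = 49.65 / 1070 = 0.04640.
Darcy flux q = K · i = 0.05063 × 0.04640 = 0.002349 m/day.
Seepage velocity v = q / n_e = 0.002349 / 0.14 = 0.01678 m/day.
Travel time t = L / v = 1070 / 0.01678 = 63762 days = 174.6 years.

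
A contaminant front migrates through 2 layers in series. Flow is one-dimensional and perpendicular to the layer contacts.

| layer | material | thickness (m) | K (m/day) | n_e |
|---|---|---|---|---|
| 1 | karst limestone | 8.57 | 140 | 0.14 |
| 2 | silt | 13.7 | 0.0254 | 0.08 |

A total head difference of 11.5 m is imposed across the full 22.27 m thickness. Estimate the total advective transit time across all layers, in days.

108

With flow normal to the layers, continuity requires the same specific discharge q through every layer.
Σ(b_i/K_i) = 8.57/140 + 13.7/0.0254 = 539.4 d.
q = Δh / Σ(b_i/K_i) = 11.5 / 539.4 = 0.02132 m/day.
In each layer the seepage velocity is v_i = q/n_i, so the layer transit time is t_i = b_i·n_i / q:
  layer 1 (karst limestone): t_1 = 8.57 × 0.14 / 0.02132 = 56.28 d
  layer 2 (silt): t_2 = 13.7 × 0.08 / 0.02132 = 51.41 d
Total t = Σ t_i = 107.7 days.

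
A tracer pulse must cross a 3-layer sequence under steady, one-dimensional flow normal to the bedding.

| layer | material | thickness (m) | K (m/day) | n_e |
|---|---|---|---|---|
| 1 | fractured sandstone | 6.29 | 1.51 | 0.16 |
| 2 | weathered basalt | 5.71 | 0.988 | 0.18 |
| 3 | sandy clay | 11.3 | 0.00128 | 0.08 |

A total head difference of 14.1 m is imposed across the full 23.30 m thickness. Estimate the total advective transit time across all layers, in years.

With flow normal to the layers, continuity requires the same specific discharge q through every layer.
Σ(b_i/K_i) = 6.29/1.51 + 5.71/0.988 + 11.3/0.00128 = 8838 d.
q = Δh / Σ(b_i/K_i) = 14.1 / 8838 = 0.001595 m/day.
In each layer the seepage velocity is v_i = q/n_i, so the layer transit time is t_i = b_i·n_i / q:
  layer 1 (fractured sandstone): t_1 = 6.29 × 0.16 / 0.001595 = 630.8 d
  layer 2 (weathered basalt): t_2 = 5.71 × 0.18 / 0.001595 = 644.2 d
  layer 3 (sandy clay): t_3 = 11.3 × 0.08 / 0.001595 = 566.6 d
Total t = Σ t_i = 1842 days = 5.042 years.

5.04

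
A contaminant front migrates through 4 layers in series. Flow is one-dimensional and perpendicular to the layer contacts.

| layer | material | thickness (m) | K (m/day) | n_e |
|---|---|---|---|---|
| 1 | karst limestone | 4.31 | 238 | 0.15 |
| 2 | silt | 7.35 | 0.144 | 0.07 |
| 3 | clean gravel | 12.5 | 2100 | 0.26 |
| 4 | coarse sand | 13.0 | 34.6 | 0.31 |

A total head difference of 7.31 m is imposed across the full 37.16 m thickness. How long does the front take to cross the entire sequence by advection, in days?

With flow normal to the layers, continuity requires the same specific discharge q through every layer.
Σ(b_i/K_i) = 4.31/238 + 7.35/0.144 + 12.5/2100 + 13.0/34.6 = 51.44 d.
q = Δh / Σ(b_i/K_i) = 7.31 / 51.44 = 0.1421 m/day.
In each layer the seepage velocity is v_i = q/n_i, so the layer transit time is t_i = b_i·n_i / q:
  layer 1 (karst limestone): t_1 = 4.31 × 0.15 / 0.1421 = 4.550 d
  layer 2 (silt): t_2 = 7.35 × 0.07 / 0.1421 = 3.621 d
  layer 3 (clean gravel): t_3 = 12.5 × 0.26 / 0.1421 = 22.87 d
  layer 4 (coarse sand): t_4 = 13.0 × 0.31 / 0.1421 = 28.36 d
Total t = Σ t_i = 59.40 days.

59.4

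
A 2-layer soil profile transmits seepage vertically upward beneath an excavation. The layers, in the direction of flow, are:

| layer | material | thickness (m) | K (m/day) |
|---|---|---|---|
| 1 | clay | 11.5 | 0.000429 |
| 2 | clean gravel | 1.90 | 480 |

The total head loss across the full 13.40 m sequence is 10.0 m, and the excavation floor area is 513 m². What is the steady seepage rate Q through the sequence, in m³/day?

Flow is perpendicular to layering, so the layers act in series and the equivalent K is the thickness-weighted harmonic mean.
Total thickness L = 11.5 + 1.90 = 13.40 m.
Σ(b_i/K_i) = 11.5/0.000429 + 1.90/480 = 26807 d.
K_eq = L / Σ(b_i/K_i) = 13.40 / 26807 = 0.0004999 m/day.
Q = K_eq · A · (Δh/L) = 0.0004999 × 513 × (10.0/13.40) = 0.1914 m³/day.

0.191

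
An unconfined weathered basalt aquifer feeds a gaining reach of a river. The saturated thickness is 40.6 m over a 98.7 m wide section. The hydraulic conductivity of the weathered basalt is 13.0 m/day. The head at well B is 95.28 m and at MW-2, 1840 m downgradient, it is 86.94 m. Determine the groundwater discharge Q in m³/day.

236

Cross-sectional area A = 98.7 × 40.6 = 4007 m².
Hydraulic gradient i = (95.28 − 86.94) / 1840 = 8.34 / 1840 = 0.004533.
Darcy's law: Q = K · A · i = 13.00 × 4007 × 0.004533 = 236.1 m³/day.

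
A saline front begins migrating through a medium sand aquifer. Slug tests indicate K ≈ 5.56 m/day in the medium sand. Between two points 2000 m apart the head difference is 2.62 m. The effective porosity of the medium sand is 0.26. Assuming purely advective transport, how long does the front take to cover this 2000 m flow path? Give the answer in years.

Hydraulic gradient i = Δh / L = 2.62 / 2000 = 0.001310.
Darcy flux q = K · i = 5.560 × 0.001310 = 0.007284 m/day.
Seepage velocity v = q / n_e = 0.007284 / 0.26 = 0.02801 m/day.
Travel time t = L / v = 2000 / 0.02801 = 71393 days = 195.5 years.

195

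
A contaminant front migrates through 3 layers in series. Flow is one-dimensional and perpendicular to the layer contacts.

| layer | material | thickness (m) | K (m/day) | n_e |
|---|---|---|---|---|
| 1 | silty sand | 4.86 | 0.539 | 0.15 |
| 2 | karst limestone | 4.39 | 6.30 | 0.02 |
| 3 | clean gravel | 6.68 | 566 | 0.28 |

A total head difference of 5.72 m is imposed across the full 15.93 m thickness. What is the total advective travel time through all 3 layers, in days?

4.57

With flow normal to the layers, continuity requires the same specific discharge q through every layer.
Σ(b_i/K_i) = 4.86/0.539 + 4.39/6.30 + 6.68/566 = 9.725 d.
q = Δh / Σ(b_i/K_i) = 5.72 / 9.725 = 0.5882 m/day.
In each layer the seepage velocity is v_i = q/n_i, so the layer transit time is t_i = b_i·n_i / q:
  layer 1 (silty sand): t_1 = 4.86 × 0.15 / 0.5882 = 1.239 d
  layer 2 (karst limestone): t_2 = 4.39 × 0.02 / 0.5882 = 0.1493 d
  layer 3 (clean gravel): t_3 = 6.68 × 0.28 / 0.5882 = 3.180 d
Total t = Σ t_i = 4.569 days.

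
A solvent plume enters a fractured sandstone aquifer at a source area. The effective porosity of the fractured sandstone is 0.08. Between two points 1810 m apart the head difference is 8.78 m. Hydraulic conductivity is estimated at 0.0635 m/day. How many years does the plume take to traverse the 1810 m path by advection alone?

1290

Hydraulic gradient i = Δh / L = 8.78 / 1810 = 0.004851.
Darcy flux q = K · i = 0.06350 × 0.004851 = 0.0003080 m/day.
Seepage velocity v = q / n_e = 0.0003080 / 0.08 = 0.003850 m/day.
Travel time t = L / v = 1810 / 0.003850 = 4.701e+05 days = 1287 years.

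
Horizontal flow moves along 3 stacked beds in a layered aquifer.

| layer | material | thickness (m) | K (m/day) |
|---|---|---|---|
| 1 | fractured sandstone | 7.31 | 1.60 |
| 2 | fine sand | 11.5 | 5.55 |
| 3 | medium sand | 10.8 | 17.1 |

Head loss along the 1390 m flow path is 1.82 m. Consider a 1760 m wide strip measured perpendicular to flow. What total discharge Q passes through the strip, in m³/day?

Flow is parallel to layering, so each bed carries its own Darcy discharge and the transmissivities add.
Σ(K_i·b_i) = 1.60×7.31 + 5.55×11.5 + 17.1×10.8 = 260.2 m²/day.
Hydraulic gradient i = Δh / L = 1.82 / 1390 = 0.001309.
Q = Σ(K_i·b_i) · W · i = 260.2 × 1760 × 0.001309 = 599.6 m³/day.

600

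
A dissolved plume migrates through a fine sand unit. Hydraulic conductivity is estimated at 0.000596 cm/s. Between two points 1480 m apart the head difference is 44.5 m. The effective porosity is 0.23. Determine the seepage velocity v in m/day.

Convert K: 0.000596 cm/s × 864 = 0.5149 m/day.
Hydraulic gradient i = Δh / L = 44.5 / 1480 = 0.03007.
Darcy flux q = K · i = 0.5149 × 0.03007 = 0.01548 m/day.
Seepage velocity v = q / n_e = 0.01548 / 0.23 = 0.06732 m/day.

0.0673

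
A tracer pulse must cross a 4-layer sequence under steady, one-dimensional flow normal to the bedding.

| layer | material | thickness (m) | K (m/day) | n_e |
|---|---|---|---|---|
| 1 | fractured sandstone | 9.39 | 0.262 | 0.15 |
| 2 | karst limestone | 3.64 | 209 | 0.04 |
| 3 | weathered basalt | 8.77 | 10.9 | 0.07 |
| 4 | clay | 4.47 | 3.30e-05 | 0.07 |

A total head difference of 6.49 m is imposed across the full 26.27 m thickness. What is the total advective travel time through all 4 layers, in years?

142

With flow normal to the layers, continuity requires the same specific discharge q through every layer.
Σ(b_i/K_i) = 9.39/0.262 + 3.64/209 + 8.77/10.9 + 4.47/3.30e-05 = 1.355e+05 d.
q = Δh / Σ(b_i/K_i) = 6.49 / 1.355e+05 = 4.790e-05 m/day.
In each layer the seepage velocity is v_i = q/n_i, so the layer transit time is t_i = b_i·n_i / q:
  layer 1 (fractured sandstone): t_1 = 9.39 × 0.15 / 4.790e-05 = 29405 d
  layer 2 (karst limestone): t_2 = 3.64 × 0.04 / 4.790e-05 = 3040 d
  layer 3 (weathered basalt): t_3 = 8.77 × 0.07 / 4.790e-05 = 12816 d
  layer 4 (clay): t_4 = 4.47 × 0.07 / 4.790e-05 = 6532 d
Total t = Σ t_i = 51794 days = 141.8 years.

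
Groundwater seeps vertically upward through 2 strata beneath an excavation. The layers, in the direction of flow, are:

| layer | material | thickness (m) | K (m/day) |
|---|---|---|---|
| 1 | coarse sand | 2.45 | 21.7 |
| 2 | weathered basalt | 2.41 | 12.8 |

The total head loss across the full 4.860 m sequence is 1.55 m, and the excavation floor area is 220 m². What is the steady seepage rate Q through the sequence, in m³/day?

Flow is perpendicular to layering, so the layers act in series and the equivalent K is the thickness-weighted harmonic mean.
Total thickness L = 2.45 + 2.41 = 4.860 m.
Σ(b_i/K_i) = 2.45/21.7 + 2.41/12.8 = 0.3012 d.
K_eq = L / Σ(b_i/K_i) = 4.860 / 0.3012 = 16.14 m/day.
Q = K_eq · A · (Δh/L) = 16.14 × 220 × (1.55/4.860) = 1132 m³/day.

1130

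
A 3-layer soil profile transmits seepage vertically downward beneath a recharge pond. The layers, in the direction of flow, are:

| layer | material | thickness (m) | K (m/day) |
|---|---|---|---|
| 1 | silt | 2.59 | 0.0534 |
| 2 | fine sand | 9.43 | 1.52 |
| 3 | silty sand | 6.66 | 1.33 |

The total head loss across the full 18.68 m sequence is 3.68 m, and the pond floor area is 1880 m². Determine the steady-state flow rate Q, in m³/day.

116

Flow is perpendicular to layering, so the layers act in series and the equivalent K is the thickness-weighted harmonic mean.
Total thickness L = 2.59 + 9.43 + 6.66 = 18.68 m.
Σ(b_i/K_i) = 2.59/0.0534 + 9.43/1.52 + 6.66/1.33 = 59.71 d.
K_eq = L / Σ(b_i/K_i) = 18.68 / 59.71 = 0.3128 m/day.
Q = K_eq · A · (Δh/L) = 0.3128 × 1880 × (3.68/18.68) = 115.9 m³/day.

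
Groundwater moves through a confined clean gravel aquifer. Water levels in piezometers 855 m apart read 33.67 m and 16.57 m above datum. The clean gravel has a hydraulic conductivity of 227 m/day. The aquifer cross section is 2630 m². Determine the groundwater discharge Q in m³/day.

Hydraulic gradient i = (33.67 − 16.57) / 855 = 17.1 / 855 = 0.02000.
Darcy's law: Q = K · A · i = 227.0 × 2630 × 0.02000 = 11940 m³/day.

11900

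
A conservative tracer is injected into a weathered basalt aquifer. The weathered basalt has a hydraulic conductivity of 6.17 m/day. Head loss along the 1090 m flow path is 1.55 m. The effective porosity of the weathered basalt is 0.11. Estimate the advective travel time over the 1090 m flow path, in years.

Hydraulic gradient i = Δh / L = 1.55 / 1090 = 0.001422.
Darcy flux q = K · i = 6.170 × 0.001422 = 0.008774 m/day.
Seepage velocity v = q / n_e = 0.008774 / 0.11 = 0.07976 m/day.
Travel time t = L / v = 1090 / 0.07976 = 13666 days = 37.41 years.

37.4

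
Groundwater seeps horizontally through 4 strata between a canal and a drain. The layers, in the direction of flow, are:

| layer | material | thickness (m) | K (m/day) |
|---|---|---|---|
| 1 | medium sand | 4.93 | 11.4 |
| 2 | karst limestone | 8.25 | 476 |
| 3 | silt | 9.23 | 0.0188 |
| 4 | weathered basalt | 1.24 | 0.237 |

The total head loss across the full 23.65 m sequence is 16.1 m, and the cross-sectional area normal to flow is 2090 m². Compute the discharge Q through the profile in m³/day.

Flow is perpendicular to layering, so the layers act in series and the equivalent K is the thickness-weighted harmonic mean.
Total thickness L = 4.93 + 8.25 + 9.23 + 1.24 = 23.65 m.
Σ(b_i/K_i) = 4.93/11.4 + 8.25/476 + 9.23/0.0188 + 1.24/0.237 = 496.6 d.
K_eq = L / Σ(b_i/K_i) = 23.65 / 496.6 = 0.04762 m/day.
Q = K_eq · A · (Δh/L) = 0.04762 × 2090 × (16.1/23.65) = 67.75 m³/day.

67.8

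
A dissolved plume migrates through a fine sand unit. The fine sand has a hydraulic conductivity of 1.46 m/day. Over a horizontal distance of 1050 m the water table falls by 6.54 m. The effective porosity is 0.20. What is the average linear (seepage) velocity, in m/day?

Hydraulic gradient i = Δh / L = 6.54 / 1050 = 0.006229.
Darcy flux q = K · i = 1.460 × 0.006229 = 0.009094 m/day.
Seepage velocity v = q / n_e = 0.009094 / 0.20 = 0.04547 m/day.

0.0455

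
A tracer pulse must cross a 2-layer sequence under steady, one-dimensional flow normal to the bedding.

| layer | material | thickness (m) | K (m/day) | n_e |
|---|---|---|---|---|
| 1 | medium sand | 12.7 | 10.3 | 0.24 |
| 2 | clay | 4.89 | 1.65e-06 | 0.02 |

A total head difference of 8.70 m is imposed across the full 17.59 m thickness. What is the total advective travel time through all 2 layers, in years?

2930

With flow normal to the layers, continuity requires the same specific discharge q through every layer.
Σ(b_i/K_i) = 12.7/10.3 + 4.89/1.65e-06 = 2.964e+06 d.
q = Δh / Σ(b_i/K_i) = 8.70 / 2.964e+06 = 2.936e-06 m/day.
In each layer the seepage velocity is v_i = q/n_i, so the layer transit time is t_i = b_i·n_i / q:
  layer 1 (medium sand): t_1 = 12.7 × 0.24 / 2.936e-06 = 1.038e+06 d
  layer 2 (clay): t_2 = 4.89 × 0.02 / 2.936e-06 = 33315 d
Total t = Σ t_i = 1.072e+06 days = 2934 years.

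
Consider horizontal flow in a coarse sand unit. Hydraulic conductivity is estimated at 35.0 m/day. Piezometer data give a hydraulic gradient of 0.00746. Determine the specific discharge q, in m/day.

Hydraulic gradient i = 0.00746.
Specific discharge q = K · i = 35.00 × 0.007460 = 0.2611 m/day.

0.261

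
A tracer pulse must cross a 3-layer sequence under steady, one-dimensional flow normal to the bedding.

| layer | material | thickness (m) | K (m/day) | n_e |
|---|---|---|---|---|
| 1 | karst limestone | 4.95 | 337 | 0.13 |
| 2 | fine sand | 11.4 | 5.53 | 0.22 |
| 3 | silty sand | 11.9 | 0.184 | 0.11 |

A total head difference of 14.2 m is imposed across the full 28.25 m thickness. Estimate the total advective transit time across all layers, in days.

With flow normal to the layers, continuity requires the same specific discharge q through every layer.
Σ(b_i/K_i) = 4.95/337 + 11.4/5.53 + 11.9/0.184 = 66.75 d.
q = Δh / Σ(b_i/K_i) = 14.2 / 66.75 = 0.2127 m/day.
In each layer the seepage velocity is v_i = q/n_i, so the layer transit time is t_i = b_i·n_i / q:
  layer 1 (karst limestone): t_1 = 4.95 × 0.13 / 0.2127 = 3.025 d
  layer 2 (fine sand): t_2 = 11.4 × 0.22 / 0.2127 = 11.79 d
  layer 3 (silty sand): t_3 = 11.9 × 0.11 / 0.2127 = 6.153 d
Total t = Σ t_i = 20.97 days.

21.0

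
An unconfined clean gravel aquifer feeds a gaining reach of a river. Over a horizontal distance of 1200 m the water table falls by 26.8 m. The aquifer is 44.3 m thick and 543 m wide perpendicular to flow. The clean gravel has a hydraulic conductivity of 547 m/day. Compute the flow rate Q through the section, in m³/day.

Cross-sectional area A = 543 × 44.3 = 24055 m².
Hydraulic gradient i = Δh / L = 26.8 / 1200 = 0.02233.
Darcy's law: Q = K · A · i = 547.0 × 24055 × 0.02233 = 2.939e+05 m³/day.

294000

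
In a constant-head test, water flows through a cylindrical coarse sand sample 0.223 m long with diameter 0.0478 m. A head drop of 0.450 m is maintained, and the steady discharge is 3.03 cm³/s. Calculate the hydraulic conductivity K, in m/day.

Cross-sectional area A = π·(d/2)² = π × (0.0478/2)² = 0.001795 m².
Convert discharge: 3.03 cm³/s = 3.030e-06 m³/s.
Darcy's law rearranged: K = Q·L / (A·Δh) = 3.030e-06 × 0.223 / (0.001795 × 0.450) = 0.0008367 m/s = 72.29 m/day.

72.3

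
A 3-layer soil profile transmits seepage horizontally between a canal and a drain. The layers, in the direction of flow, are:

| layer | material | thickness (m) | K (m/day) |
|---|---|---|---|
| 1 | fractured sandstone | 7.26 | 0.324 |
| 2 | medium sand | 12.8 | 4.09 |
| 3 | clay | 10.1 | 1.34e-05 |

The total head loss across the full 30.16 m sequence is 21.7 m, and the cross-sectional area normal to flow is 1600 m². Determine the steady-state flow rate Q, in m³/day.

Flow is perpendicular to layering, so the layers act in series and the equivalent K is the thickness-weighted harmonic mean.
Total thickness L = 7.26 + 12.8 + 10.1 = 30.16 m.
Σ(b_i/K_i) = 7.26/0.324 + 12.8/4.09 + 10.1/1.34e-05 = 7.538e+05 d.
K_eq = L / Σ(b_i/K_i) = 30.16 / 7.538e+05 = 4.001e-05 m/day.
Q = K_eq · A · (Δh/L) = 4.001e-05 × 1600 × (21.7/30.16) = 0.04606 m³/day.

0.0461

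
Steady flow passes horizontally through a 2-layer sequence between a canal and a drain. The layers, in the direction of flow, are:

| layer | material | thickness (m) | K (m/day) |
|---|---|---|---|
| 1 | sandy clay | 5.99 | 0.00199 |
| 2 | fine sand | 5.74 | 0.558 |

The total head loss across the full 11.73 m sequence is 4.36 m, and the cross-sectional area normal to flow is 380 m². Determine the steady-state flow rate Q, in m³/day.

0.549

Flow is perpendicular to layering, so the layers act in series and the equivalent K is the thickness-weighted harmonic mean.
Total thickness L = 5.99 + 5.74 = 11.73 m.
Σ(b_i/K_i) = 5.99/0.00199 + 5.74/0.558 = 3020 d.
K_eq = L / Σ(b_i/K_i) = 11.73 / 3020 = 0.003884 m/day.
Q = K_eq · A · (Δh/L) = 0.003884 × 380 × (4.36/11.73) = 0.5485 m³/day.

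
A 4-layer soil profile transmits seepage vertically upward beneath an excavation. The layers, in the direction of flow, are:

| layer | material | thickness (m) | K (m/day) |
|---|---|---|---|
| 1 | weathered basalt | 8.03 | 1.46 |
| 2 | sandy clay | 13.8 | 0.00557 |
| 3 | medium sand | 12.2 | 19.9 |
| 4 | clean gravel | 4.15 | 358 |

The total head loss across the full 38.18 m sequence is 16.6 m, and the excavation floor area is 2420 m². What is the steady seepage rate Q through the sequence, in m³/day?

16.2

Flow is perpendicular to layering, so the layers act in series and the equivalent K is the thickness-weighted harmonic mean.
Total thickness L = 8.03 + 13.8 + 12.2 + 4.15 = 38.18 m.
Σ(b_i/K_i) = 8.03/1.46 + 13.8/0.00557 + 12.2/19.9 + 4.15/358 = 2484 d.
K_eq = L / Σ(b_i/K_i) = 38.18 / 2484 = 0.01537 m/day.
Q = K_eq · A · (Δh/L) = 0.01537 × 2420 × (16.6/38.18) = 16.17 m³/day.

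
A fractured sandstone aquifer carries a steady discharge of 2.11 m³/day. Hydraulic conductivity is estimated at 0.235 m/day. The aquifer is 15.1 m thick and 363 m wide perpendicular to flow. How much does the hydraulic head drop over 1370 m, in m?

2.24

Cross-sectional area A = 363 × 15.1 = 5481 m².
From Q = K·A·i, i = Q / (K·A) = 2.11 / (0.2350 × 5481) = 0.001638.
Head loss Δh = i · L = 0.001638 × 1370 = 2.244 m.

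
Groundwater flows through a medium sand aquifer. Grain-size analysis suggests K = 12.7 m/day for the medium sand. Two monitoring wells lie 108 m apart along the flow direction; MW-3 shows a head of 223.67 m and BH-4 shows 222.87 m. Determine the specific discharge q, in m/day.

Hydraulic gradient i = (223.67 − 222.87) / 108 = 0.8 / 108 = 0.007407.
Specific discharge q = K · i = 12.70 × 0.007407 = 0.09407 m/day.

0.0941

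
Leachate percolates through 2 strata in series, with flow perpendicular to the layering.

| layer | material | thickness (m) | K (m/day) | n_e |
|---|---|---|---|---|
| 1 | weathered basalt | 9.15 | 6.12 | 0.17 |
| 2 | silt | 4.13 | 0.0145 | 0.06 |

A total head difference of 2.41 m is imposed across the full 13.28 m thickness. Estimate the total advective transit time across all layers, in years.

With flow normal to the layers, continuity requires the same specific discharge q through every layer.
Σ(b_i/K_i) = 9.15/6.12 + 4.13/0.0145 = 286.3 d.
q = Δh / Σ(b_i/K_i) = 2.41 / 286.3 = 0.008417 m/day.
In each layer the seepage velocity is v_i = q/n_i, so the layer transit time is t_i = b_i·n_i / q:
  layer 1 (weathered basalt): t_1 = 9.15 × 0.17 / 0.008417 = 184.8 d
  layer 2 (silt): t_2 = 4.13 × 0.06 / 0.008417 = 29.44 d
Total t = Σ t_i = 214.2 days = 0.5866 years.

0.587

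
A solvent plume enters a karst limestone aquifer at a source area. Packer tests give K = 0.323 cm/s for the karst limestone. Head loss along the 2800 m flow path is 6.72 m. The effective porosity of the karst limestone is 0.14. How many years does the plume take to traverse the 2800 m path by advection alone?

Convert K: 0.323 cm/s × 864 = 279.1 m/day.
Hydraulic gradient i = Δh / L = 6.72 / 2800 = 0.002400.
Darcy flux q = K · i = 279.1 × 0.002400 = 0.6698 m/day.
Seepage velocity v = q / n_e = 0.6698 / 0.14 = 4.784 m/day.
Travel time t = L / v = 2800 / 4.784 = 585.3 days = 1.602 years.

1.60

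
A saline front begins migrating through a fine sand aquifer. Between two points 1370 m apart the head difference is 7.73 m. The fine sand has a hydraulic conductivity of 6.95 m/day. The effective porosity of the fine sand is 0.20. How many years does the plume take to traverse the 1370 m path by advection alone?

Hydraulic gradient i = Δh / L = 7.73 / 1370 = 0.005642.
Darcy flux q = K · i = 6.950 × 0.005642 = 0.03921 m/day.
Seepage velocity v = q / n_e = 0.03921 / 0.20 = 0.1961 m/day.
Travel time t = L / v = 1370 / 0.1961 = 6987 days = 19.13 years.

19.1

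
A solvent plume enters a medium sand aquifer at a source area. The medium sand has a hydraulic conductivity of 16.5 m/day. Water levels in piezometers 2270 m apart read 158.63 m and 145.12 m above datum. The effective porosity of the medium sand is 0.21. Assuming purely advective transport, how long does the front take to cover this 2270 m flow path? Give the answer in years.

Hydraulic gradient i = (158.63 − 145.12) / 2270 = 13.51 / 2270 = 0.005952.
Darcy flux q = K · i = 16.50 × 0.005952 = 0.09820 m/day.
Seepage velocity v = q / n_e = 0.09820 / 0.21 = 0.4676 m/day.
Travel time t = L / v = 2270 / 0.4676 = 4854 days = 13.29 years.

13.3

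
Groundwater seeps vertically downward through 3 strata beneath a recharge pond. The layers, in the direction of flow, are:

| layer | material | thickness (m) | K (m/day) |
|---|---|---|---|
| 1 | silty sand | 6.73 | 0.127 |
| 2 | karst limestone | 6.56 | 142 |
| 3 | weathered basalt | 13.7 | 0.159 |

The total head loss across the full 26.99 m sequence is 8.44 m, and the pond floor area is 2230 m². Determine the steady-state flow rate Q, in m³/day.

Flow is perpendicular to layering, so the layers act in series and the equivalent K is the thickness-weighted harmonic mean.
Total thickness L = 6.73 + 6.56 + 13.7 = 26.99 m.
Σ(b_i/K_i) = 6.73/0.127 + 6.56/142 + 13.7/0.159 = 139.2 d.
K_eq = L / Σ(b_i/K_i) = 26.99 / 139.2 = 0.1939 m/day.
Q = K_eq · A · (Δh/L) = 0.1939 × 2230 × (8.44/26.99) = 135.2 m³/day.

135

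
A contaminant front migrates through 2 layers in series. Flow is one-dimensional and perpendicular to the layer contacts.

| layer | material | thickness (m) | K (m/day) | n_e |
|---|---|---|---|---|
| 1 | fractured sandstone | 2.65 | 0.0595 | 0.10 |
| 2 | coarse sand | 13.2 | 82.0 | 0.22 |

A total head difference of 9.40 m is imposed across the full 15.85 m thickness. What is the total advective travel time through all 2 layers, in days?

With flow normal to the layers, continuity requires the same specific discharge q through every layer.
Σ(b_i/K_i) = 2.65/0.0595 + 13.2/82.0 = 44.70 d.
q = Δh / Σ(b_i/K_i) = 9.40 / 44.70 = 0.2103 m/day.
In each layer the seepage velocity is v_i = q/n_i, so the layer transit time is t_i = b_i·n_i / q:
  layer 1 (fractured sandstone): t_1 = 2.65 × 0.10 / 0.2103 = 1.260 d
  layer 2 (coarse sand): t_2 = 13.2 × 0.22 / 0.2103 = 13.81 d
Total t = Σ t_i = 15.07 days.

15.1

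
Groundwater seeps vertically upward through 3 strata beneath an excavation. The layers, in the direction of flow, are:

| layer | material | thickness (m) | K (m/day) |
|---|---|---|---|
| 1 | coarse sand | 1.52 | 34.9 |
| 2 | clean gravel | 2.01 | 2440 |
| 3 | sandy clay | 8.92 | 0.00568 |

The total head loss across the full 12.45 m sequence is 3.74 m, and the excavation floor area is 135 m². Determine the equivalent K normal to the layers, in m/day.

0.00793

Flow is perpendicular to layering, so the layers act in series and the equivalent K is the thickness-weighted harmonic mean.
Total thickness L = 1.52 + 2.01 + 8.92 = 12.45 m.
Σ(b_i/K_i) = 1.52/34.9 + 2.01/2440 + 8.92/0.00568 = 1570 d.
K_eq = L / Σ(b_i/K_i) = 12.45 / 1570 = 0.007928 m/day.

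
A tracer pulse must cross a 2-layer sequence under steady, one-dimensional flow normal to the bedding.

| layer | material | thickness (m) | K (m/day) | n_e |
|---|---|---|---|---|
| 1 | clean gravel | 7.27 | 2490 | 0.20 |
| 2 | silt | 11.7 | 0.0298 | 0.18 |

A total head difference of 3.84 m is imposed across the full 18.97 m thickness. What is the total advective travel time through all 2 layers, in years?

With flow normal to the layers, continuity requires the same specific discharge q through every layer.
Σ(b_i/K_i) = 7.27/2490 + 11.7/0.0298 = 392.6 d.
q = Δh / Σ(b_i/K_i) = 3.84 / 392.6 = 0.009780 m/day.
In each layer the seepage velocity is v_i = q/n_i, so the layer transit time is t_i = b_i·n_i / q:
  layer 1 (clean gravel): t_1 = 7.27 × 0.20 / 0.009780 = 148.7 d
  layer 2 (silt): t_2 = 11.7 × 0.18 / 0.009780 = 215.3 d
Total t = Σ t_i = 364.0 days = 0.9966 years.

0.997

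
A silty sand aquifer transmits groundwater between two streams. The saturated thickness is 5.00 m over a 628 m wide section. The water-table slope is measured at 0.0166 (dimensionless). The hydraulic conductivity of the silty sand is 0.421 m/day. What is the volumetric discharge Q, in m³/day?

21.9

Cross-sectional area A = 628 × 5.00 = 3140 m².
Hydraulic gradient i = 0.0166.
Darcy's law: Q = K · A · i = 0.4210 × 3140 × 0.01660 = 21.94 m³/day.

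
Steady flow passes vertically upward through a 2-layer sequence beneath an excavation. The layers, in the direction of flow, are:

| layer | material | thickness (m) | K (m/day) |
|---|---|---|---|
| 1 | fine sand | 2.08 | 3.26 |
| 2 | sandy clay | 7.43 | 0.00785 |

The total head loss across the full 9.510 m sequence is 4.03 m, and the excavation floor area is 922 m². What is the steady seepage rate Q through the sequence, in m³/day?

Flow is perpendicular to layering, so the layers act in series and the equivalent K is the thickness-weighted harmonic mean.
Total thickness L = 2.08 + 7.43 = 9.510 m.
Σ(b_i/K_i) = 2.08/3.26 + 7.43/0.00785 = 947.1 d.
K_eq = L / Σ(b_i/K_i) = 9.510 / 947.1 = 0.01004 m/day.
Q = K_eq · A · (Δh/L) = 0.01004 × 922 × (4.03/9.510) = 3.923 m³/day.

3.92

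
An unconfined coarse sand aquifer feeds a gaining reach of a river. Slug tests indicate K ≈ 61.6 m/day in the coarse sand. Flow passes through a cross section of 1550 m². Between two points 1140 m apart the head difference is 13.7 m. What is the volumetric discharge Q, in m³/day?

Hydraulic gradient i = Δh / L = 13.7 / 1140 = 0.01202.
Darcy's law: Q = K · A · i = 61.60 × 1550 × 0.01202 = 1147 m³/day.

1150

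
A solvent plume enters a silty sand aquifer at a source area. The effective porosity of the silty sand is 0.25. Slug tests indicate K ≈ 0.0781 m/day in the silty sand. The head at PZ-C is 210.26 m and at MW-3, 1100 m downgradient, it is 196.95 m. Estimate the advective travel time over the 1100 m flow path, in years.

Hydraulic gradient i = (210.26 − 196.95) / 1100 = 13.31 / 1100 = 0.01210.
Darcy flux q = K · i = 0.07810 × 0.01210 = 0.0009450 m/day.
Seepage velocity v = q / n_e = 0.0009450 / 0.25 = 0.003780 m/day.
Travel time t = L / v = 1100 / 0.003780 = 2.910e+05 days = 796.7 years.

797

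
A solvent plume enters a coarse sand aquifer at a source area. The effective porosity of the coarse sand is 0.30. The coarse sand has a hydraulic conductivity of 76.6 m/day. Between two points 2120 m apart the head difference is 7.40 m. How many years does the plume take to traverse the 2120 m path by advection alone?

Hydraulic gradient i = Δh / L = 7.40 / 2120 = 0.003491.
Darcy flux q = K · i = 76.60 × 0.003491 = 0.2674 m/day.
Seepage velocity v = q / n_e = 0.2674 / 0.30 = 0.8913 m/day.
Travel time t = L / v = 2120 / 0.8913 = 2379 days = 6.512 years.

6.51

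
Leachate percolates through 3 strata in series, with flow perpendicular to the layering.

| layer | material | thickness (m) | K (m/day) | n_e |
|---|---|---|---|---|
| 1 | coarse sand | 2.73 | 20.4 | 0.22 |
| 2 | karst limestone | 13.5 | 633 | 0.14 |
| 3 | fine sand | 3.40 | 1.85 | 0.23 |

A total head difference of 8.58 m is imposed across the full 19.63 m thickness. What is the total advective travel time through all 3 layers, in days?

0.760

With flow normal to the layers, continuity requires the same specific discharge q through every layer.
Σ(b_i/K_i) = 2.73/20.4 + 13.5/633 + 3.40/1.85 = 1.993 d.
q = Δh / Σ(b_i/K_i) = 8.58 / 1.993 = 4.305 m/day.
In each layer the seepage velocity is v_i = q/n_i, so the layer transit time is t_i = b_i·n_i / q:
  layer 1 (coarse sand): t_1 = 2.73 × 0.22 / 4.305 = 0.1395 d
  layer 2 (karst limestone): t_2 = 13.5 × 0.14 / 4.305 = 0.4390 d
  layer 3 (fine sand): t_3 = 3.40 × 0.23 / 4.305 = 0.1816 d
Total t = Σ t_i = 0.7602 days.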